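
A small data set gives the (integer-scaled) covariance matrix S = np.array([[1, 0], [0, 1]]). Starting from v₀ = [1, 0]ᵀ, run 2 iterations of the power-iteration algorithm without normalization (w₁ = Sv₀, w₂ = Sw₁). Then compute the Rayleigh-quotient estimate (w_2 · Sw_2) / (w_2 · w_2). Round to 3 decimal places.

1.000

w1 = Sv₀ = (1, 0)
w2 = Sw1 = (1, 0)
Sw2 = (1, 0)
w2·Sw2 = 1·1 + 0·0 = 1; w2·w2 = 1·1 + 0·0 = 1
λ ≈ 1/1 = 1.000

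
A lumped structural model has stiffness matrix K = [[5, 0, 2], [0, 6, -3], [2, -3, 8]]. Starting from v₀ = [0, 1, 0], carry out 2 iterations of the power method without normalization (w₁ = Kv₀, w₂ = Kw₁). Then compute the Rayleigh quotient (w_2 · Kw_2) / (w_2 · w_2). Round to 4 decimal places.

λ ≈ 10.1412

w1 = Kv₀ = (0, 6, -3)
w2 = Kw1 = (-6, 45, -42)
Kw2 = (-114, 396, -483)
w2·Kw2 = (-6)·(-114) + 45·396 + (-42)·(-483) = 38790; w2·w2 = (-6)·(-6) + 45·45 + (-42)·(-42) = 3825
λ ≈ 38790/3825 = 10.1412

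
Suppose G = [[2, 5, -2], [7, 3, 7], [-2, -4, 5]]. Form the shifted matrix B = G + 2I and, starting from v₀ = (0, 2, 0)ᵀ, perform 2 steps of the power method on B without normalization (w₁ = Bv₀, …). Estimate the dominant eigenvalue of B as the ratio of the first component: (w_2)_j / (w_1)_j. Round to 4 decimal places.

μ ≈ 10.6000

B = G + 2I has rows (4, 5, -2); (7, 5, 7); (-2, -4, 7)
w1 = Bv₀ = (4·0 + 5·2 + (-2)·0; 7·0 + 5·2 + 7·0; (-2)·0 + (-4)·2 + 7·0) = (10, 10, -8)
w2 = Bw1 = (4·10 + 5·10 + (-2)·(-8); 7·10 + 5·10 + 7·(-8); (-2)·10 + (-4)·10 + 7·(-8)) = (106, 64, -116)
Ratio: 106/10 = 10.6000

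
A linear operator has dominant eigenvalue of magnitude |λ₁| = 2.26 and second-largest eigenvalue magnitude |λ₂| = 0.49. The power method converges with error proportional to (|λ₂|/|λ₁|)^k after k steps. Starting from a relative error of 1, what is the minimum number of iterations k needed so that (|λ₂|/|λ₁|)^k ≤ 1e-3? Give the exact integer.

|λ₂/λ₁| = 0.49/2.26 = 0.21681
Need k ≥ ln(1e-3) / ln(0.21681) = -6.9078 / -1.5287 ≈ 4.519
Smallest integer k satisfying the bound: 5

5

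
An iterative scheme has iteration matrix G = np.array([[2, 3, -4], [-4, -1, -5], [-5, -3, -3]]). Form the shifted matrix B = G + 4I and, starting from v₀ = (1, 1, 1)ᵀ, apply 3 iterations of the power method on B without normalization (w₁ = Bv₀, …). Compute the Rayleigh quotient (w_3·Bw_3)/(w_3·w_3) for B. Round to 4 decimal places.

B = G + 4I has rows (6, 3, -4); (-4, 3, -5); (-5, -3, 1)
w1 = Bv₀ = (6·1 + 3·1 + (-4)·1; (-4)·1 + 3·1 + (-5)·1; (-5)·1 + (-3)·1 + 1·1) = (5, -6, -7)
w2 = Bw1 = (6·5 + 3·(-6) + (-4)·(-7); (-4)·5 + 3·(-6) + (-5)·(-7); (-5)·5 + (-3)·(-6) + 1·(-7)) = (40, -3, -14)
w3 = Bw2 = (287, -99, -205)
Bw3 = (2245, -420, -1343)
w3·Bw3 = 961210; w3·w3 = 134195; μ ≈ 961210/134195 = 7.1628

μ ≈ 7.1628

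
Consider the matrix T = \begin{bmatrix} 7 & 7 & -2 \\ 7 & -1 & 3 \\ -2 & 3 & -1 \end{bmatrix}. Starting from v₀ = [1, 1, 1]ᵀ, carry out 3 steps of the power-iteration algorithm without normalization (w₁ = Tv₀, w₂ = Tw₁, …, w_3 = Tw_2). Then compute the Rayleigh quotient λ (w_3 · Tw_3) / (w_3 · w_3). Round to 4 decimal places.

w1 = Tv₀ = (7·1 + 7·1 + (-2)·1; 7·1 + (-1)·1 + 3·1; (-2)·1 + 3·1 + (-1)·1) = (12, 9, 0)
w2 = Tw1 = (7·12 + 7·9 + (-2)·0; 7·12 + (-1)·9 + 3·0; (-2)·12 + 3·9 + (-1)·0) = (147, 75, 3)
w3 = Tw2 = (1548, 963, -72)
Tw3 = (17721, 9657, -135)
w3·Tw3 = 1548·17721 + 963·9657 + (-72)·(-135) = 36741519; w3·w3 = 1548·1548 + 963·963 + (-72)·(-72) = 3328857
λ ≈ 36741519/3328857 = 11.0373

λ ≈ 11.0373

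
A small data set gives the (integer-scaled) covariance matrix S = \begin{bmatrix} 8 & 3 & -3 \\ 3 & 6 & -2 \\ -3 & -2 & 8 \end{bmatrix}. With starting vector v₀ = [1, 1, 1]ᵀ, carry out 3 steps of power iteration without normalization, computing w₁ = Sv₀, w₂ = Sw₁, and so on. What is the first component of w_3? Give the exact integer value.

w1 = Sv₀ = (8, 7, 3)
w2 = Sw1 = (76, 60, -14)
w3 = Sw2 = (830, 616, -460)
The requested component of w3 is 830.

830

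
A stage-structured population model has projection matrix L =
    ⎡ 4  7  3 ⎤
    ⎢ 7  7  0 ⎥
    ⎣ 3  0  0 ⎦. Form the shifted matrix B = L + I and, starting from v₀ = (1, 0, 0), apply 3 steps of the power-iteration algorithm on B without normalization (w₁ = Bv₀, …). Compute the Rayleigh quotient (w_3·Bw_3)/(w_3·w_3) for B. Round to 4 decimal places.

B = L + I has rows (5, 7, 3); (7, 8, 0); (3, 0, 1)
w1 = Bv₀ = (5, 7, 3)
w2 = Bw1 = (83, 91, 18)
w3 = Bw2 = (1106, 1309, 267)
Bw3 = (15494, 18214, 3585)
w3·Bw3 = 41935685; w3·w3 = 3008006; μ ≈ 41935685/3008006 = 13.9414

μ ≈ 13.9414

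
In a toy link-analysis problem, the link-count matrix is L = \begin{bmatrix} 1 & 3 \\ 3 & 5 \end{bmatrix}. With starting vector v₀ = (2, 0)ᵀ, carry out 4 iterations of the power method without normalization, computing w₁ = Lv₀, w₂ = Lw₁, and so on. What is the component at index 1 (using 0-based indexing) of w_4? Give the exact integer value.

w1 = Lv₀ = (1·2 + 3·0; 3·2 + 5·0) = (2, 6)
w2 = Lw1 = (1·2 + 3·6; 3·2 + 5·6) = (20, 36)
w3 = Lw2 = (128, 240)
w4 = Lw3 = (848, 1584)
The requested component of w4 is 1584.

1584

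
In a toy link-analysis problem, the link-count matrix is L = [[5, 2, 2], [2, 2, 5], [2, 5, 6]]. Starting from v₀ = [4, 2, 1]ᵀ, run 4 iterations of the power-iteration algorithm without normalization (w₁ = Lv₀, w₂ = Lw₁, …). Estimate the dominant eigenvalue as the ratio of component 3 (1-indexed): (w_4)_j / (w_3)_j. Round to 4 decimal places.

w1 = Lv₀ = (5·4 + 2·2 + 2·1; 2·4 + 2·2 + 5·1; 2·4 + 5·2 + 6·1) = (26, 17, 24)
w2 = Lw1 = (5·26 + 2·17 + 2·24; 2·26 + 2·17 + 5·24; 2·26 + 5·17 + 6·24) = (212, 206, 281)
w3 = Lw2 = (2034, 2241, 3140)
w4 = Lw3 = (20932, 24250, 34113)
Ratio at component: 34113 / 3140 = 10.8640

10.8640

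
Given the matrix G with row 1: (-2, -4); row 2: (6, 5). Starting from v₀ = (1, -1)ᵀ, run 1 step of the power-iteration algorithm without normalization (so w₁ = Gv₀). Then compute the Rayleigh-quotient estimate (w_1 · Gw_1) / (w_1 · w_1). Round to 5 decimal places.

0.20000

w1 = Gv₀ = (2, 1)
Gw1 = (-8, 17)
w1·Gw1 = 2·(-8) + 1·17 = 1; w1·w1 = 2·2 + 1·1 = 5
λ ≈ 1/5 = 0.20000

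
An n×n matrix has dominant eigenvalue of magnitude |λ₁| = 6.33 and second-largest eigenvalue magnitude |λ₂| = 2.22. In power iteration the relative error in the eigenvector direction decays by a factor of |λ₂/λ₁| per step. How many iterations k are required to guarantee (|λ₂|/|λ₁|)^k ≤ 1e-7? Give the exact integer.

|λ₂/λ₁| = 2.22/6.33 = 0.35071
Need k ≥ ln(1e-7) / ln(0.35071) = -16.1181 / -1.0478 ≈ 15.383
Smallest integer k satisfying the bound: 16

16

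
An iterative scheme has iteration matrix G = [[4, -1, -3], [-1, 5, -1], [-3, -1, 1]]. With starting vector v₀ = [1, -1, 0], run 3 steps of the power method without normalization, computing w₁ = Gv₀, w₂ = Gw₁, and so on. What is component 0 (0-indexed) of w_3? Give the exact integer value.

194

w1 = Gv₀ = (5, -6, -2)
w2 = Gw1 = (32, -33, -11)
w3 = Gw2 = (194, -186, -74)
The requested component of w3 is 194.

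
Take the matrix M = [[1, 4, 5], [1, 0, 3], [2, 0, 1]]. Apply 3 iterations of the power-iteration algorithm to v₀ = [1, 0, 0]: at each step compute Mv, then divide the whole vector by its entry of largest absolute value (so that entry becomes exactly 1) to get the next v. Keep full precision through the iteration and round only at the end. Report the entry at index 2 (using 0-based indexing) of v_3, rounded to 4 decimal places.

Mv0 = (1.00000, 1.00000, 2.00000); divide by 2.00000 → v1 = (0.50000, 0.50000, 1.00000)
Mv1 = (7.50000, 3.50000, 2.00000); divide by 7.50000 → v2 = (1.00000, 0.46667, 0.26667)
Mv2 = (4.20000, 1.80000, 2.26667); divide by 4.20000 → v3 = (1.00000, 0.42857, 0.53968)
Requested entry of v3: 34/63 = 0.5397

0.5397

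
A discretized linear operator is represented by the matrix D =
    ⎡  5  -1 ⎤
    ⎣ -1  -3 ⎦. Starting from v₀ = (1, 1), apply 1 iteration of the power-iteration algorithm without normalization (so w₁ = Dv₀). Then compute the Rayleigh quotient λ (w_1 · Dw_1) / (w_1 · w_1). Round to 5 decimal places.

w1 = Dv₀ = (4, -4)
Dw1 = (24, 8)
w1·Dw1 = 4·24 + (-4)·8 = 64; w1·w1 = 4·4 + (-4)·(-4) = 32
λ ≈ 64/32 = 2.00000

2.00000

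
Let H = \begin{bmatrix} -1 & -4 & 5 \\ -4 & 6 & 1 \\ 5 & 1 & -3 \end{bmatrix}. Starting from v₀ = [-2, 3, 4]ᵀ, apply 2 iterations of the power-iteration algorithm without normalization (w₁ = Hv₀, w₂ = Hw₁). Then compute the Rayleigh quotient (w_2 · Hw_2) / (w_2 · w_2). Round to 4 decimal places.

-0.9089

w1 = Hv₀ = ((-1)·(-2) + (-4)·3 + 5·4; (-4)·(-2) + 6·3 + 1·4; 5·(-2) + 1·3 + (-3)·4) = (10, 30, -19)
w2 = Hw1 = ((-1)·10 + (-4)·30 + 5·(-19); (-4)·10 + 6·30 + 1·(-19); 5·10 + 1·30 + (-3)·(-19)) = (-225, 121, 137)
Hw2 = (426, 1763, -1415)
w2·Hw2 = (-225)·426 + 121·1763 + 137·(-1415) = -76382; w2·w2 = (-225)·(-225) + 121·121 + 137·137 = 84035
λ ≈ -76382/84035 = -0.9089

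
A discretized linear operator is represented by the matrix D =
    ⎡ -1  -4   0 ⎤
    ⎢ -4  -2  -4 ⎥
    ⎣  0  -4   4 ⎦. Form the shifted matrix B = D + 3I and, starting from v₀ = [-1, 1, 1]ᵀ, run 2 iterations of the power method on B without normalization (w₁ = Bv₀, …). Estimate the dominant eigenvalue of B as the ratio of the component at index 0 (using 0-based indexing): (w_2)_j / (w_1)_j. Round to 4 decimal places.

μ ≈ 2.6667

B = D + 3I has rows (2, -4, 0); (-4, 1, -4); (0, -4, 7)
w1 = Bv₀ = (-6, 1, 3)
w2 = Bw1 = (-16, 13, 17)
Ratio: -16/-6 = 2.6667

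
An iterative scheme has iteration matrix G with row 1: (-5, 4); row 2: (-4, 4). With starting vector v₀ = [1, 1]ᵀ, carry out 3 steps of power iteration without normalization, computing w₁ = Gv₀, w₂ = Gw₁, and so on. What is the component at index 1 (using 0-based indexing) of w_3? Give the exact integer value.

-4

w1 = Gv₀ = ((-5)·1 + 4·1; (-4)·1 + 4·1) = (-1, 0)
w2 = Gw1 = ((-5)·(-1) + 4·0; (-4)·(-1) + 4·0) = (5, 4)
w3 = Gw2 = (-9, -4)
The requested component of w3 is -4.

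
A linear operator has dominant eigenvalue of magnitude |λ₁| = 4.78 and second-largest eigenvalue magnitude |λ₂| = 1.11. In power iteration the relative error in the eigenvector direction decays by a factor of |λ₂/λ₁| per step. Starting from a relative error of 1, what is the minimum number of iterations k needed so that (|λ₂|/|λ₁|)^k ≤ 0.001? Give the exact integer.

5

|λ₂/λ₁| = 1.11/4.78 = 0.23222
Need k ≥ ln(0.001) / ln(0.23222) = -6.9078 / -1.4601 ≈ 4.731
Smallest integer k satisfying the bound: 5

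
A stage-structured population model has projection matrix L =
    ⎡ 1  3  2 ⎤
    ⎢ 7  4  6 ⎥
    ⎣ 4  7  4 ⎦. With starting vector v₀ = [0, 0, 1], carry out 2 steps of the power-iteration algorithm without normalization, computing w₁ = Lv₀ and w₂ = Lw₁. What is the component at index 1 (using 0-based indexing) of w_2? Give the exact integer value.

w1 = Lv₀ = (1·0 + 3·0 + 2·1; 7·0 + 4·0 + 6·1; 4·0 + 7·0 + 4·1) = (2, 6, 4)
w2 = Lw1 = (1·2 + 3·6 + 2·4; 7·2 + 4·6 + 6·4; 4·2 + 7·6 + 4·4) = (28, 62, 66)
The requested component of w2 is 62.

62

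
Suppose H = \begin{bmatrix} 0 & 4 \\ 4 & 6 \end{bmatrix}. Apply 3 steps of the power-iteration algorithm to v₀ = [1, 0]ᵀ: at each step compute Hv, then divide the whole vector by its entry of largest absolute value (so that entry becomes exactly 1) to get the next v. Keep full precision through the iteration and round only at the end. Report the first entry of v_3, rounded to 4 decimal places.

0.4615

Hv0 = (0.00000, 4.00000); divide by 4.00000 → v1 = (0.00000, 1.00000)
Hv1 = (4.00000, 6.00000); divide by 6.00000 → v2 = (0.66667, 1.00000)
Hv2 = (4.00000, 8.66667); divide by 8.66667 → v3 = (0.46154, 1.00000)
Requested entry of v3: 96/208 = 0.4615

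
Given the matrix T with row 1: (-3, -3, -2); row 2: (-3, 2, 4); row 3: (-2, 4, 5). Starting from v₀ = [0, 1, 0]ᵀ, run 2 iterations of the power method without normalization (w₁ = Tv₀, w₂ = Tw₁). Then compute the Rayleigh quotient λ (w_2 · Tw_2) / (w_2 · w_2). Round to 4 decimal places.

8.3210

w1 = Tv₀ = (-3, 2, 4)
w2 = Tw1 = (-5, 29, 34)
Tw2 = (-140, 209, 296)
w2·Tw2 = (-5)·(-140) + 29·209 + 34·296 = 16825; w2·w2 = (-5)·(-5) + 29·29 + 34·34 = 2022
λ ≈ 16825/2022 = 8.3210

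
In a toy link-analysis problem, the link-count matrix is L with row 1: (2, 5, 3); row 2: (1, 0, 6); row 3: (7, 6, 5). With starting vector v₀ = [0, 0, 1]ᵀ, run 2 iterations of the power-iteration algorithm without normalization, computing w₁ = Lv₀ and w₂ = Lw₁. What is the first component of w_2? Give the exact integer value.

w1 = Lv₀ = (3, 6, 5)
w2 = Lw1 = (51, 33, 82)
The requested component of w2 is 51.

51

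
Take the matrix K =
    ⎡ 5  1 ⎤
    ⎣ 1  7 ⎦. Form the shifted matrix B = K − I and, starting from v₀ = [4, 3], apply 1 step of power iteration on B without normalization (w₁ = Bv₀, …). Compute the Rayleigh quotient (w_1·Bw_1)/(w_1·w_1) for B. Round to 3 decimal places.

μ ≈ 6.135

B = K − I has rows (4, 1); (1, 6)
w1 = Bv₀ = (19, 22)
Bw1 = (98, 151)
w1·Bw1 = 5184; w1·w1 = 845; μ ≈ 5184/845 = 6.135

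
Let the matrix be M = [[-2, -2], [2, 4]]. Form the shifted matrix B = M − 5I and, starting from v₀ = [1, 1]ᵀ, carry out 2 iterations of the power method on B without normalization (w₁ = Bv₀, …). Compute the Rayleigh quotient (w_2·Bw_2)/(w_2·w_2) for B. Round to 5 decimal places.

-6.46938

B = M − 5I has rows (-7, -2); (2, -1)
w1 = Bv₀ = (-9, 1)
w2 = Bw1 = (61, -19)
Bw2 = (-389, 141)
w2·Bw2 = -26408; w2·w2 = 4082; μ ≈ -26408/4082 = -6.46938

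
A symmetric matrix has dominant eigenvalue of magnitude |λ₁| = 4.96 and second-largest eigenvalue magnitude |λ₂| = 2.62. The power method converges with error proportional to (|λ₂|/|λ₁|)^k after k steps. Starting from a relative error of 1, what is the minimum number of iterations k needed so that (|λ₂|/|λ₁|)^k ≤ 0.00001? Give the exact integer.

19

|λ₂/λ₁| = 2.62/4.96 = 0.52823
Need k ≥ ln(0.00001) / ln(0.52823) = -11.5129 / -0.6382 ≈ 18.039
Smallest integer k satisfying the bound: 19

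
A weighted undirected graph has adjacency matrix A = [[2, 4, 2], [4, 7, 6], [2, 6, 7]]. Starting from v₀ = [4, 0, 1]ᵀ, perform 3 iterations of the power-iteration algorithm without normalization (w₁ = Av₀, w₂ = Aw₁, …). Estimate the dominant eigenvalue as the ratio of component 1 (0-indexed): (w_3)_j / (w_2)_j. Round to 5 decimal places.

w1 = Av₀ = (2·4 + 4·0 + 2·1; 4·4 + 7·0 + 6·1; 2·4 + 6·0 + 7·1) = (10, 22, 15)
w2 = Aw1 = (2·10 + 4·22 + 2·15; 4·10 + 7·22 + 6·15; 2·10 + 6·22 + 7·15) = (138, 284, 257)
w3 = Aw2 = (1926, 4082, 3779)
Ratio at component: 4082 / 284 = 14.37324

λ ≈ 14.37324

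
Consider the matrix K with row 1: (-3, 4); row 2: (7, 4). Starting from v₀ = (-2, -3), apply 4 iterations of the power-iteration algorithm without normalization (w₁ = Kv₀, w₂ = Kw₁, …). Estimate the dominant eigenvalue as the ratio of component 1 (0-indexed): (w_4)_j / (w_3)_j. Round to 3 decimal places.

w1 = Kv₀ = (-6, -26)
w2 = Kw1 = (-86, -146)
w3 = Kw2 = (-326, -1186)
w4 = Kw3 = (-3766, -7026)
Ratio at component: -7026 / -1186 = 5.924

λ ≈ 5.924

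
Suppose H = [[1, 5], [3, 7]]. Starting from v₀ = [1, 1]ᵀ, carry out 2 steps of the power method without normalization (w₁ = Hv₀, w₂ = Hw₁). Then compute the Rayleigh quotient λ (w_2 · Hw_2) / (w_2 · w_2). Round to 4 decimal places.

w1 = Hv₀ = (1·1 + 5·1; 3·1 + 7·1) = (6, 10)
w2 = Hw1 = (1·6 + 5·10; 3·6 + 7·10) = (56, 88)
Hw2 = (496, 784)
w2·Hw2 = 56·496 + 88·784 = 96768; w2·w2 = 56·56 + 88·88 = 10880
λ ≈ 96768/10880 = 8.8941

λ ≈ 8.8941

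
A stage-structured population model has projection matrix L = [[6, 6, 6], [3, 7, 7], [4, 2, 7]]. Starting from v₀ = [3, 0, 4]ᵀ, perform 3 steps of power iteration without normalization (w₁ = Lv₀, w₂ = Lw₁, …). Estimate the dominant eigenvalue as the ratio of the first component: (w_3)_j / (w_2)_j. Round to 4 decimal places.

w1 = Lv₀ = (6·3 + 6·0 + 6·4; 3·3 + 7·0 + 7·4; 4·3 + 2·0 + 7·4) = (42, 37, 40)
w2 = Lw1 = (6·42 + 6·37 + 6·40; 3·42 + 7·37 + 7·40; 4·42 + 2·37 + 7·40) = (714, 665, 522)
w3 = Lw2 = (11406, 10451, 7840)
Ratio at component: 11406 / 714 = 15.9748

15.9748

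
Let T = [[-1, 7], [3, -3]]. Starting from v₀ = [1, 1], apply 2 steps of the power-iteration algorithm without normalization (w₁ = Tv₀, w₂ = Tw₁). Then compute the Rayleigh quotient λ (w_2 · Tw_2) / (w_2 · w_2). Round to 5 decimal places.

w1 = Tv₀ = ((-1)·1 + 7·1; 3·1 + (-3)·1) = (6, 0)
w2 = Tw1 = ((-1)·6 + 7·0; 3·6 + (-3)·0) = (-6, 18)
Tw2 = (132, -72)
w2·Tw2 = (-6)·132 + 18·(-72) = -2088; w2·w2 = (-6)·(-6) + 18·18 = 360
λ ≈ -2088/360 = -5.80000

λ ≈ -5.80000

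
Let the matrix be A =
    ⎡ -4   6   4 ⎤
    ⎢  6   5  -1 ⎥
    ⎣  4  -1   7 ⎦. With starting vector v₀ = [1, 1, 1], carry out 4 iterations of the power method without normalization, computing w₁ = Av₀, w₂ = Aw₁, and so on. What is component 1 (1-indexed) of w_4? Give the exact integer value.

w1 = Av₀ = ((-4)·1 + 6·1 + 4·1; 6·1 + 5·1 + (-1)·1; 4·1 + (-1)·1 + 7·1) = (6, 10, 10)
w2 = Aw1 = ((-4)·6 + 6·10 + 4·10; 6·6 + 5·10 + (-1)·10; 4·6 + (-1)·10 + 7·10) = (76, 76, 84)
w3 = Aw2 = (488, 752, 816)
w4 = Aw3 = (5824, 5872, 6912)
The requested component of w4 is 5824.

5824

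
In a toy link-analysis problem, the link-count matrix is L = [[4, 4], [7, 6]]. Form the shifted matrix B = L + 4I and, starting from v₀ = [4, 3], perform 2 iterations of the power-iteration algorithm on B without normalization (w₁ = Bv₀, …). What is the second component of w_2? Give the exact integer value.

B = L + 4I has rows (8, 4); (7, 10)
w1 = Bv₀ = (44, 58)
w2 = Bw1 = (584, 888)
Requested component of w2: 888

888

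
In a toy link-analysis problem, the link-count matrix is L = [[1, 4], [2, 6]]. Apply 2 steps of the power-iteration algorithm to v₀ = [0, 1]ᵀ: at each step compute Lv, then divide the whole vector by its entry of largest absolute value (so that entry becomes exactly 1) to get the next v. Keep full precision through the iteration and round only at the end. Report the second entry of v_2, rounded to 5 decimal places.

Lv0 = (4.000000, 6.000000); divide by 6.000000 → v1 = (0.666667, 1.000000)
Lv1 = (4.666667, 7.333333); divide by 7.333333 → v2 = (0.636364, 1.000000)
Requested entry of v2: 44/44 = 1.00000

1.00000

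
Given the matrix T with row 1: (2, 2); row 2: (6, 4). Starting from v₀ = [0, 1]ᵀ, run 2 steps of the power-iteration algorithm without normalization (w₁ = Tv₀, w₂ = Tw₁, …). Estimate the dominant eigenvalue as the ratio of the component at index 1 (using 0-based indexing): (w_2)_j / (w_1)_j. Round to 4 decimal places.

w1 = Tv₀ = (2·0 + 2·1; 6·0 + 4·1) = (2, 4)
w2 = Tw1 = (2·2 + 2·4; 6·2 + 4·4) = (12, 28)
Ratio at component: 28 / 4 = 7.0000

7.0000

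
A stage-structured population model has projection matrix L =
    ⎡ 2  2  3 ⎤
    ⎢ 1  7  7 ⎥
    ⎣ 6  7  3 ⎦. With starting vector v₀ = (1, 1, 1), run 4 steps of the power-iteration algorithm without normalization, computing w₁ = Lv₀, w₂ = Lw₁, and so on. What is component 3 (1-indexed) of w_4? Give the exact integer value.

w1 = Lv₀ = (2·1 + 2·1 + 3·1; 1·1 + 7·1 + 7·1; 6·1 + 7·1 + 3·1) = (7, 15, 16)
w2 = Lw1 = (2·7 + 2·15 + 3·16; 1·7 + 7·15 + 7·16; 6·7 + 7·15 + 3·16) = (92, 224, 195)
w3 = Lw2 = (1217, 3025, 2705)
w4 = Lw3 = (16599, 41327, 36592)
The requested component of w4 is 36592.

36592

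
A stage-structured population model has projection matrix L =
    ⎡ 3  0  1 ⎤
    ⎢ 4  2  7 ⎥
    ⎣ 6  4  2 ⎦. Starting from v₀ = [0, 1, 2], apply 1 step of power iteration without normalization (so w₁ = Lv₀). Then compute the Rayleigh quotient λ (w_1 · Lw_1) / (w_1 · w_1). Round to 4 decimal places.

λ ≈ 7.0988

w1 = Lv₀ = (3·0 + 0·1 + 1·2; 4·0 + 2·1 + 7·2; 6·0 + 4·1 + 2·2) = (2, 16, 8)
Lw1 = (14, 96, 92)
w1·Lw1 = 2·14 + 16·96 + 8·92 = 2300; w1·w1 = 2·2 + 16·16 + 8·8 = 324
λ ≈ 2300/324 = 7.0988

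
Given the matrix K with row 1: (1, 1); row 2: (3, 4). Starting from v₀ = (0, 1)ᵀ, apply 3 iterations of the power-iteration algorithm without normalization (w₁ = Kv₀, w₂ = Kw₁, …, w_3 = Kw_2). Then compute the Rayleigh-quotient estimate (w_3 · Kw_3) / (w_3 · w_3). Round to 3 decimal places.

w1 = Kv₀ = (1·0 + 1·1; 3·0 + 4·1) = (1, 4)
w2 = Kw1 = (1·1 + 1·4; 3·1 + 4·4) = (5, 19)
w3 = Kw2 = (24, 91)
Kw3 = (115, 436)
w3·Kw3 = 24·115 + 91·436 = 42436; w3·w3 = 24·24 + 91·91 = 8857
λ ≈ 42436/8857 = 4.791

λ ≈ 4.791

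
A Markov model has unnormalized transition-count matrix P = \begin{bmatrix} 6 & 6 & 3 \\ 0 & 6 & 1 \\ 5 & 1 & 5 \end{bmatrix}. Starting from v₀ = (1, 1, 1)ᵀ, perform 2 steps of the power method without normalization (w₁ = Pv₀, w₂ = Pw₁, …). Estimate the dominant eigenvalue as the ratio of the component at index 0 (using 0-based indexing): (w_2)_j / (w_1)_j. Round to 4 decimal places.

11.0000

w1 = Pv₀ = (6·1 + 6·1 + 3·1; 0·1 + 6·1 + 1·1; 5·1 + 1·1 + 5·1) = (15, 7, 11)
w2 = Pw1 = (6·15 + 6·7 + 3·11; 0·15 + 6·7 + 1·11; 5·15 + 1·7 + 5·11) = (165, 53, 137)
Ratio at component: 165 / 15 = 11.0000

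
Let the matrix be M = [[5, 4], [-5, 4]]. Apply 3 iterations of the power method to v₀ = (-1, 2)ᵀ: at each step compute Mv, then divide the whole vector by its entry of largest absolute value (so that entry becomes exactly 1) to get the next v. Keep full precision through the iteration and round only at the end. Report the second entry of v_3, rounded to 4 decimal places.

-0.3872

Mv0 = (3.00000, 13.00000); divide by 13.00000 → v1 = (0.23077, 1.00000)
Mv1 = (5.15385, 2.84615); divide by 5.15385 → v2 = (1.00000, 0.55224)
Mv2 = (7.20896, -2.79104); divide by 7.20896 → v3 = (1.00000, -0.38716)
Requested entry of v3: -187/483 = -0.3872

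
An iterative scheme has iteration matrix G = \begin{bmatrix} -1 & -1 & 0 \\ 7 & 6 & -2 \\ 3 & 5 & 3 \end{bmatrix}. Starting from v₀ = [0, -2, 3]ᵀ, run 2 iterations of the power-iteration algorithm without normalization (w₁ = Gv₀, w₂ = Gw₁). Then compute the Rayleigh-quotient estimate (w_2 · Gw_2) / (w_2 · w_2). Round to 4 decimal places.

w1 = Gv₀ = ((-1)·0 + (-1)·(-2) + 0·3; 7·0 + 6·(-2) + (-2)·3; 3·0 + 5·(-2) + 3·3) = (2, -18, -1)
w2 = Gw1 = ((-1)·2 + (-1)·(-18) + 0·(-1); 7·2 + 6·(-18) + (-2)·(-1); 3·2 + 5·(-18) + 3·(-1)) = (16, -92, -87)
Gw2 = (76, -266, -673)
w2·Gw2 = 16·76 + (-92)·(-266) + (-87)·(-673) = 84239; w2·w2 = 16·16 + (-92)·(-92) + (-87)·(-87) = 16289
λ ≈ 84239/16289 = 5.1715

5.1715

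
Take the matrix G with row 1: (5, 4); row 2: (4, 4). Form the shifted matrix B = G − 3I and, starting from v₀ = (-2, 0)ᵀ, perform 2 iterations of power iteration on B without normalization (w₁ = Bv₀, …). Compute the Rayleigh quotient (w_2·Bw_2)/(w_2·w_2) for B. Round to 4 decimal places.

μ ≈ 5.2647

B = G − 3I has rows (2, 4); (4, 1)
w1 = Bv₀ = (2·(-2) + 4·0; 4·(-2) + 1·0) = (-4, -8)
w2 = Bw1 = (2·(-4) + 4·(-8); 4·(-4) + 1·(-8)) = (-40, -24)
Bw2 = (-176, -184)
w2·Bw2 = 11456; w2·w2 = 2176; μ ≈ 11456/2176 = 5.2647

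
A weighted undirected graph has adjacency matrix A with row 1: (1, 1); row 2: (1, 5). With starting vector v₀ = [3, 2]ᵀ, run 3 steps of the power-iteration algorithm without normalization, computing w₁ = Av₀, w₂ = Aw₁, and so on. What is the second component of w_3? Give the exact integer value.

368

w1 = Av₀ = (1·3 + 1·2; 1·3 + 5·2) = (5, 13)
w2 = Aw1 = (1·5 + 1·13; 1·5 + 5·13) = (18, 70)
w3 = Aw2 = (88, 368)
The requested component of w3 is 368.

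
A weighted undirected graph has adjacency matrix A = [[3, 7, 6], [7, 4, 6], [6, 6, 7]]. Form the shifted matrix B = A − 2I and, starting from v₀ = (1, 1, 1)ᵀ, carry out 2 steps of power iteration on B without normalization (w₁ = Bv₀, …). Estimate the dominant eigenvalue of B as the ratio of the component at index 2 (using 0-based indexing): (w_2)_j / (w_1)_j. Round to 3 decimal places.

15.235

B = A − 2I has rows (1, 7, 6); (7, 2, 6); (6, 6, 5)
w1 = Bv₀ = (14, 15, 17)
w2 = Bw1 = (221, 230, 259)
Ratio: 259/17 = 15.235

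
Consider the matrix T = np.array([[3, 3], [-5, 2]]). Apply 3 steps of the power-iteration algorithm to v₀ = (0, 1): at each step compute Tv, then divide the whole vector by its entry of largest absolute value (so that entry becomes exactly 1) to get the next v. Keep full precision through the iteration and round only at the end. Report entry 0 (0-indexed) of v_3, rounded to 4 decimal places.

-0.1237

Tv0 = (3.00000, 2.00000); divide by 3.00000 → v1 = (1.00000, 0.66667)
Tv1 = (5.00000, -3.66667); divide by 5.00000 → v2 = (1.00000, -0.73333)
Tv2 = (0.80000, -6.46667); divide by -6.46667 → v3 = (-0.12371, 1.00000)
Requested entry of v3: 12/-97 = -0.1237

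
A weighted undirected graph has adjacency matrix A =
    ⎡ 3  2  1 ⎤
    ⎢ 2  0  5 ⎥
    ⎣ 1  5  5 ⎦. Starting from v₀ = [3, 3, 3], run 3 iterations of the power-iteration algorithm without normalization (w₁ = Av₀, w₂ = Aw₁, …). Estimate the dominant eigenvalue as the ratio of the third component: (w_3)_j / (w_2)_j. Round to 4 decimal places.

w1 = Av₀ = (18, 21, 33)
w2 = Aw1 = (129, 201, 288)
w3 = Aw2 = (1077, 1698, 2574)
Ratio at component: 2574 / 288 = 8.9375

λ ≈ 8.9375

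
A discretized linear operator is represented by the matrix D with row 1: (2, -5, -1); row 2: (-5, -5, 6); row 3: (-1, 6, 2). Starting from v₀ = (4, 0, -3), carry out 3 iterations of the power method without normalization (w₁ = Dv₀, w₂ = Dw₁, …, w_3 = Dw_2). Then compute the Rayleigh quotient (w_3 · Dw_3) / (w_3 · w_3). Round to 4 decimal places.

λ ≈ -2.6583

w1 = Dv₀ = (11, -38, -10)
w2 = Dw1 = (222, 75, -259)
w3 = Dw2 = (328, -3039, -290)
Dw3 = (16141, 11815, -19142)
w3·Dw3 = 328·16141 + (-3039)·11815 + (-290)·(-19142) = -25060357; w3·w3 = 328·328 + (-3039)·(-3039) + (-290)·(-290) = 9427205
λ ≈ -25060357/9427205 = -2.6583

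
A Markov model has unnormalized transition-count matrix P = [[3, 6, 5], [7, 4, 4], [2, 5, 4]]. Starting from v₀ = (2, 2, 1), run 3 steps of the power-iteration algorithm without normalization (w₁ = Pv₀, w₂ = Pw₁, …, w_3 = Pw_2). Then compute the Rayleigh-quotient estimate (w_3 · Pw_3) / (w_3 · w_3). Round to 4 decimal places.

13.4038

w1 = Pv₀ = (3·2 + 6·2 + 5·1; 7·2 + 4·2 + 4·1; 2·2 + 5·2 + 4·1) = (23, 26, 18)
w2 = Pw1 = (3·23 + 6·26 + 5·18; 7·23 + 4·26 + 4·18; 2·23 + 5·26 + 4·18) = (315, 337, 248)
w3 = Pw2 = (4207, 4545, 3307)
Pw3 = (56426, 60857, 44367)
w3·Pw3 = 4207·56426 + 4545·60857 + 3307·44367 = 660700916; w3·w3 = 4207·4207 + 4545·4545 + 3307·3307 = 49292123
λ ≈ 660700916/49292123 = 13.4038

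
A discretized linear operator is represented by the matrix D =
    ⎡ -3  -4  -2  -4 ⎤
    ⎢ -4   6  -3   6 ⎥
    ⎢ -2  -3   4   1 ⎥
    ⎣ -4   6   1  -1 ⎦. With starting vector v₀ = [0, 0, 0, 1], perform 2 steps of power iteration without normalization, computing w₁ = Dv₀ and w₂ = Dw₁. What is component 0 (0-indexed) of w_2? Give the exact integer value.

w1 = Dv₀ = ((-3)·0 + (-4)·0 + (-2)·0 + (-4)·1; (-4)·0 + 6·0 + (-3)·0 + 6·1; (-2)·0 + (-3)·0 + 4·0 + 1·1; (-4)·0 + 6·0 + 1·0 + (-1)·1) = (-4, 6, 1, -1)
w2 = Dw1 = ((-3)·(-4) + (-4)·6 + (-2)·1 + (-4)·(-1); (-4)·(-4) + 6·6 + (-3)·1 + 6·(-1); (-2)·(-4) + (-3)·6 + 4·1 + 1·(-1); (-4)·(-4) + 6·6 + 1·1 + (-1)·(-1)) = (-10, 43, -7, 54)
The requested component of w2 is -10.

-10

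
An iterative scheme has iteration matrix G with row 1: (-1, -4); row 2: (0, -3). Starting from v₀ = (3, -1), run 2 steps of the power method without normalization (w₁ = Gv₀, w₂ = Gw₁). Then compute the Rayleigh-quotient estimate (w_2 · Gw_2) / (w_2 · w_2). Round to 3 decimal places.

λ ≈ -3.520

w1 = Gv₀ = ((-1)·3 + (-4)·(-1); 0·3 + (-3)·(-1)) = (1, 3)
w2 = Gw1 = ((-1)·1 + (-4)·3; 0·1 + (-3)·3) = (-13, -9)
Gw2 = (49, 27)
w2·Gw2 = (-13)·49 + (-9)·27 = -880; w2·w2 = (-13)·(-13) + (-9)·(-9) = 250
λ ≈ -880/250 = -3.520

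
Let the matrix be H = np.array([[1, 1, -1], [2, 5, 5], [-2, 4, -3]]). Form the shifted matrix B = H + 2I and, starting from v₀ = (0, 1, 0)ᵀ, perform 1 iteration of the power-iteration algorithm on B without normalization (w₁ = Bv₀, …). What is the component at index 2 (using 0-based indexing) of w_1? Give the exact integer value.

B = H + 2I has rows (3, 1, -1); (2, 7, 5); (-2, 4, -1)
w1 = Bv₀ = (1, 7, 4)
Requested component of w1: 4

4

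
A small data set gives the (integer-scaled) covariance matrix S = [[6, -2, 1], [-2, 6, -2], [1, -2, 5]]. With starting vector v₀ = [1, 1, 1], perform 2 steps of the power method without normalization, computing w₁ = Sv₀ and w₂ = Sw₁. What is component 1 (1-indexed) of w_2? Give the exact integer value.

30

w1 = Sv₀ = (5, 2, 4)
w2 = Sw1 = (30, -6, 21)
The requested component of w2 is 30.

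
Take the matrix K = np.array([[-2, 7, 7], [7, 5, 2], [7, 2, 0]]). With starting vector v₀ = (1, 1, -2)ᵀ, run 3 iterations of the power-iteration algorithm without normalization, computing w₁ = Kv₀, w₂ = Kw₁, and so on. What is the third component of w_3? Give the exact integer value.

949

w1 = Kv₀ = ((-2)·1 + 7·1 + 7·(-2); 7·1 + 5·1 + 2·(-2); 7·1 + 2·1 + 0·(-2)) = (-9, 8, 9)
w2 = Kw1 = ((-2)·(-9) + 7·8 + 7·9; 7·(-9) + 5·8 + 2·9; 7·(-9) + 2·8 + 0·9) = (137, -5, -47)
w3 = Kw2 = (-638, 840, 949)
The requested component of w3 is 949.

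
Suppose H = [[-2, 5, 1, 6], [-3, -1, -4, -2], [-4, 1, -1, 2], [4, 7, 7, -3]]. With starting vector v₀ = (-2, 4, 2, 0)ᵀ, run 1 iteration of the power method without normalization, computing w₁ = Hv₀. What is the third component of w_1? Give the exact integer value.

w1 = Hv₀ = ((-2)·(-2) + 5·4 + 1·2 + 6·0; (-3)·(-2) + (-1)·4 + (-4)·2 + (-2)·0; (-4)·(-2) + 1·4 + (-1)·2 + 2·0; 4·(-2) + 7·4 + 7·2 + (-3)·0) = (26, -6, 10, 34)
The requested component of w1 is 10.

10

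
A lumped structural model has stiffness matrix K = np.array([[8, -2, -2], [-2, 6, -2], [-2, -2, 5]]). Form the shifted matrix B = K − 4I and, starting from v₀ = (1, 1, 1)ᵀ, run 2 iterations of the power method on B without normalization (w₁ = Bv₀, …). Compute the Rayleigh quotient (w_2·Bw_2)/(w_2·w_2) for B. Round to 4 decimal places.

B = K − 4I has rows (4, -2, -2); (-2, 2, -2); (-2, -2, 1)
w1 = Bv₀ = (4·1 + (-2)·1 + (-2)·1; (-2)·1 + 2·1 + (-2)·1; (-2)·1 + (-2)·1 + 1·1) = (0, -2, -3)
w2 = Bw1 = (4·0 + (-2)·(-2) + (-2)·(-3); (-2)·0 + 2·(-2) + (-2)·(-3); (-2)·0 + (-2)·(-2) + 1·(-3)) = (10, 2, 1)
Bw2 = (34, -18, -23)
w2·Bw2 = 281; w2·w2 = 105; μ ≈ 281/105 = 2.6762

2.6762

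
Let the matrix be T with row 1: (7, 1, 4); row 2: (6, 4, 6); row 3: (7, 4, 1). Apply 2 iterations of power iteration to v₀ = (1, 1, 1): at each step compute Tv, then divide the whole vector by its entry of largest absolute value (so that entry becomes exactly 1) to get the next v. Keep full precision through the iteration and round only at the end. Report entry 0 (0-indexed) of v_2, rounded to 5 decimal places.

Tv0 = (12.000000, 16.000000, 12.000000); divide by 16.000000 → v1 = (0.750000, 1.000000, 0.750000)
Tv1 = (9.250000, 13.000000, 10.000000); divide by 13.000000 → v2 = (0.711538, 1.000000, 0.769231)
Requested entry of v2: 148/208 = 0.71154

0.71154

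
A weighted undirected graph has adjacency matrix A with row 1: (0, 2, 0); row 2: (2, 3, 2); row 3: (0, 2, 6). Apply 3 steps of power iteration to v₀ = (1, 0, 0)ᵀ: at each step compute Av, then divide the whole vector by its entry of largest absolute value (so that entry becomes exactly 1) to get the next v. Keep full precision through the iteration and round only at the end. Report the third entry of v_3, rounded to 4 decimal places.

1.0000

Av0 = (0.00000, 2.00000, 0.00000); divide by 2.00000 → v1 = (0.00000, 1.00000, 0.00000)
Av1 = (2.00000, 3.00000, 2.00000); divide by 3.00000 → v2 = (0.66667, 1.00000, 0.66667)
Av2 = (2.00000, 5.66667, 6.00000); divide by 6.00000 → v3 = (0.33333, 0.94444, 1.00000)
Requested entry of v3: 36/36 = 1.0000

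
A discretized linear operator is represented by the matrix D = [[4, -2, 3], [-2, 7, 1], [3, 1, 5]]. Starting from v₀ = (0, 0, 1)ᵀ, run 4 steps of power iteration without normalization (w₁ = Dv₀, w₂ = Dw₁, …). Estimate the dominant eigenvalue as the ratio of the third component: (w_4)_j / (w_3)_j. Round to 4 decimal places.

w1 = Dv₀ = (3, 1, 5)
w2 = Dw1 = (25, 6, 35)
w3 = Dw2 = (193, 27, 256)
w4 = Dw3 = (1486, 59, 1886)
Ratio at component: 1886 / 256 = 7.3672

λ ≈ 7.3672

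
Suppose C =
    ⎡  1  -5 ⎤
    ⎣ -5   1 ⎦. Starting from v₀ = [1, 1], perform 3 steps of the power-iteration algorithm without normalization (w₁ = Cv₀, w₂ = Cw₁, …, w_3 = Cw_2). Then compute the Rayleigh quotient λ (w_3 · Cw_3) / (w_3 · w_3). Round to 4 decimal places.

w1 = Cv₀ = (1·1 + (-5)·1; (-5)·1 + 1·1) = (-4, -4)
w2 = Cw1 = (1·(-4) + (-5)·(-4); (-5)·(-4) + 1·(-4)) = (16, 16)
w3 = Cw2 = (-64, -64)
Cw3 = (256, 256)
w3·Cw3 = (-64)·256 + (-64)·256 = -32768; w3·w3 = (-64)·(-64) + (-64)·(-64) = 8192
λ ≈ -32768/8192 = -4.0000

-4.0000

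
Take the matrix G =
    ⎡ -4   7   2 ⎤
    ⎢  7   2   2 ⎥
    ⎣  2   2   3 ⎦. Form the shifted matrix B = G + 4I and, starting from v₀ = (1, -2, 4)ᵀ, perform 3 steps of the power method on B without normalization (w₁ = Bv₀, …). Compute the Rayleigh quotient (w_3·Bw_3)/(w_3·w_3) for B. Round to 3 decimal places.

B = G + 4I has rows (0, 7, 2); (7, 6, 2); (2, 2, 7)
w1 = Bv₀ = (-6, 3, 26)
w2 = Bw1 = (73, 28, 176)
w3 = Bw2 = (548, 1031, 1434)
Bw3 = (10085, 12890, 13196)
w3·Bw3 = 37739234; w3·w3 = 3419621; μ ≈ 37739234/3419621 = 11.036

μ ≈ 11.036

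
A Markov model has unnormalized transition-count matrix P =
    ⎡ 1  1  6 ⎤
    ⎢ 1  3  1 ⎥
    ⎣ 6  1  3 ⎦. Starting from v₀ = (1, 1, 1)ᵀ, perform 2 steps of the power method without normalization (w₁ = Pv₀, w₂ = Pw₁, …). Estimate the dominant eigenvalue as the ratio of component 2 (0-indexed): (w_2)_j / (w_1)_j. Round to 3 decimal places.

w1 = Pv₀ = (1·1 + 1·1 + 6·1; 1·1 + 3·1 + 1·1; 6·1 + 1·1 + 3·1) = (8, 5, 10)
w2 = Pw1 = (1·8 + 1·5 + 6·10; 1·8 + 3·5 + 1·10; 6·8 + 1·5 + 3·10) = (73, 33, 83)
Ratio at component: 83 / 10 = 8.300

λ ≈ 8.300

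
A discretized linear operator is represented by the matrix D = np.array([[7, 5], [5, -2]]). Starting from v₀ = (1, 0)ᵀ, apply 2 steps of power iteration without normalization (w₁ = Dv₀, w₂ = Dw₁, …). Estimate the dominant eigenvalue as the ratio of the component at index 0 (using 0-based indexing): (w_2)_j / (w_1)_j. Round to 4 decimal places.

10.5714

w1 = Dv₀ = (7·1 + 5·0; 5·1 + (-2)·0) = (7, 5)
w2 = Dw1 = (7·7 + 5·5; 5·7 + (-2)·5) = (74, 25)
Ratio at component: 74 / 7 = 10.5714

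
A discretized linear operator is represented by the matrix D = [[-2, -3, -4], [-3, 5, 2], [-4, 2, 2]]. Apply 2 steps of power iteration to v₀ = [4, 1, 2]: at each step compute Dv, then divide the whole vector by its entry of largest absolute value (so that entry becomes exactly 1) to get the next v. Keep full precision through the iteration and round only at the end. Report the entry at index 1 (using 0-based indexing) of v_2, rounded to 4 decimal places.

0.2529

Dv0 = (-19.00000, -3.00000, -10.00000); divide by -19.00000 → v1 = (1.00000, 0.15789, 0.52632)
Dv1 = (-4.57895, -1.15789, -2.63158); divide by -4.57895 → v2 = (1.00000, 0.25287, 0.57471)
Requested entry of v2: 22/87 = 0.2529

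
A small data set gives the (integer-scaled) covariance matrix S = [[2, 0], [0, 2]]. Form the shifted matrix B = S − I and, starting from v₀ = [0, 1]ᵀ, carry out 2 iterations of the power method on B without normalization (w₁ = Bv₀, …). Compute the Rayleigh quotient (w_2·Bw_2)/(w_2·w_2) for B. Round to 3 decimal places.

B = S − I has rows (1, 0); (0, 1)
w1 = Bv₀ = (1·0 + 0·1; 0·0 + 1·1) = (0, 1)
w2 = Bw1 = (1·0 + 0·1; 0·0 + 1·1) = (0, 1)
Bw2 = (0, 1)
w2·Bw2 = 1; w2·w2 = 1; μ ≈ 1/1 = 1.000

1.000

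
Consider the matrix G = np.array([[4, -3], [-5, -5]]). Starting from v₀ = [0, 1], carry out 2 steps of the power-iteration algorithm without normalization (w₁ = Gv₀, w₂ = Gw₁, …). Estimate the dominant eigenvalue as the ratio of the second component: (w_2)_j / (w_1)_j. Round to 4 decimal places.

-8.0000

w1 = Gv₀ = (4·0 + (-3)·1; (-5)·0 + (-5)·1) = (-3, -5)
w2 = Gw1 = (4·(-3) + (-3)·(-5); (-5)·(-3) + (-5)·(-5)) = (3, 40)
Ratio at component: 40 / -5 = -8.0000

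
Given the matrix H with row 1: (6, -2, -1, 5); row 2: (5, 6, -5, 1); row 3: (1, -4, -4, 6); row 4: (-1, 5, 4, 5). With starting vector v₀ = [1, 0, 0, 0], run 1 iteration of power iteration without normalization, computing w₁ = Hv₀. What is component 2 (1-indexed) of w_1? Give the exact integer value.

w1 = Hv₀ = (6, 5, 1, -1)
The requested component of w1 is 5.

5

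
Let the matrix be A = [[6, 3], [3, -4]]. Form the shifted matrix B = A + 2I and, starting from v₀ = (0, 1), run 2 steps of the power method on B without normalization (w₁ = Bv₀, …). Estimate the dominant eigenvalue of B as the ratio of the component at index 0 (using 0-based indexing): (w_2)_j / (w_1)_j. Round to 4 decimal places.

B = A + 2I has rows (8, 3); (3, -2)
w1 = Bv₀ = (3, -2)
w2 = Bw1 = (18, 13)
Ratio: 18/3 = 6.0000

6.0000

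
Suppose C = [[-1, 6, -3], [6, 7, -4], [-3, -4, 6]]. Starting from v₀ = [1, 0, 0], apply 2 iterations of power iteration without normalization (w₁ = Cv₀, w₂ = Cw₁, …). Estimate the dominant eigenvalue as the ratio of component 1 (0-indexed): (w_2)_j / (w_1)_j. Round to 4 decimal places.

8.0000

w1 = Cv₀ = (-1, 6, -3)
w2 = Cw1 = (46, 48, -39)
Ratio at component: 48 / 6 = 8.0000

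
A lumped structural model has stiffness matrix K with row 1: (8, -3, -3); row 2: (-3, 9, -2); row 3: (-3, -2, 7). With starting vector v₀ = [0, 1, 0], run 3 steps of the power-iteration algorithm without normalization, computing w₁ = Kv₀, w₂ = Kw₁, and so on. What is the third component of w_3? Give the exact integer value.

-214

w1 = Kv₀ = (-3, 9, -2)
w2 = Kw1 = (-45, 94, -23)
w3 = Kw2 = (-573, 1027, -214)
The requested component of w3 is -214.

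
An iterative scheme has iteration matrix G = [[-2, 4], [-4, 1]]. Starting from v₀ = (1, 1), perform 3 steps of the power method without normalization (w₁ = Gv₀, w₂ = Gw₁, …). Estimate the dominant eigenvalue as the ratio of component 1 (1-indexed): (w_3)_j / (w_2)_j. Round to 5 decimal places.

w1 = Gv₀ = ((-2)·1 + 4·1; (-4)·1 + 1·1) = (2, -3)
w2 = Gw1 = ((-2)·2 + 4·(-3); (-4)·2 + 1·(-3)) = (-16, -11)
w3 = Gw2 = (-12, 53)
Ratio at component: -12 / -16 = 0.75000

0.75000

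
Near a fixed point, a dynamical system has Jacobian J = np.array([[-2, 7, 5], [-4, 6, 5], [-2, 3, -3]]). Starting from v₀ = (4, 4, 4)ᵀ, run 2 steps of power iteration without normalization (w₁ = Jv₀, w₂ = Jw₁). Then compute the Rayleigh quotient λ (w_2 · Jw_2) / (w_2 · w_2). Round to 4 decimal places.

λ ≈ -2.0886

w1 = Jv₀ = (40, 28, -8)
w2 = Jw1 = (76, -32, 28)
Jw2 = (-236, -356, -332)
w2·Jw2 = 76·(-236) + (-32)·(-356) + 28·(-332) = -15840; w2·w2 = 76·76 + (-32)·(-32) + 28·28 = 7584
λ ≈ -15840/7584 = -2.0886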